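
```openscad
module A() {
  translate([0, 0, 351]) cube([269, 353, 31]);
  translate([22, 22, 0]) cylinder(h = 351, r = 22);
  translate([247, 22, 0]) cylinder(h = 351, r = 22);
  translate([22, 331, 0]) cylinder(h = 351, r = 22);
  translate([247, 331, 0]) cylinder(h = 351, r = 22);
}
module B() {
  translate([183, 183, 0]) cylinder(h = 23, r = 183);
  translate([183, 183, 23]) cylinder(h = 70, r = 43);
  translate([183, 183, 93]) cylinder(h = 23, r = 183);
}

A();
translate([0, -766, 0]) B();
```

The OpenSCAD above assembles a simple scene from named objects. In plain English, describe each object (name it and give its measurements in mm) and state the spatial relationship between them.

A is a four-legged stool. The seat is a 269×353×31 mm slab whose top surface is at z = 382 mm; four round legs, each 44 mm in diameter, run from the floor (z = 0) to the underside of the seat, each leg's axis is inset half a diameter from the nearest pair of seat edges (so the leg's bounding box is flush with the corner).

B is a spool: two coaxial disc flanges of radius 183 mm and thickness 23 mm, joined by a core cylinder of radius 43 mm and height 70 mm. The lower flange rests on z = 0 and the three cylinders share a vertical axis.

The spool is on the floor beside the stool on its −y side.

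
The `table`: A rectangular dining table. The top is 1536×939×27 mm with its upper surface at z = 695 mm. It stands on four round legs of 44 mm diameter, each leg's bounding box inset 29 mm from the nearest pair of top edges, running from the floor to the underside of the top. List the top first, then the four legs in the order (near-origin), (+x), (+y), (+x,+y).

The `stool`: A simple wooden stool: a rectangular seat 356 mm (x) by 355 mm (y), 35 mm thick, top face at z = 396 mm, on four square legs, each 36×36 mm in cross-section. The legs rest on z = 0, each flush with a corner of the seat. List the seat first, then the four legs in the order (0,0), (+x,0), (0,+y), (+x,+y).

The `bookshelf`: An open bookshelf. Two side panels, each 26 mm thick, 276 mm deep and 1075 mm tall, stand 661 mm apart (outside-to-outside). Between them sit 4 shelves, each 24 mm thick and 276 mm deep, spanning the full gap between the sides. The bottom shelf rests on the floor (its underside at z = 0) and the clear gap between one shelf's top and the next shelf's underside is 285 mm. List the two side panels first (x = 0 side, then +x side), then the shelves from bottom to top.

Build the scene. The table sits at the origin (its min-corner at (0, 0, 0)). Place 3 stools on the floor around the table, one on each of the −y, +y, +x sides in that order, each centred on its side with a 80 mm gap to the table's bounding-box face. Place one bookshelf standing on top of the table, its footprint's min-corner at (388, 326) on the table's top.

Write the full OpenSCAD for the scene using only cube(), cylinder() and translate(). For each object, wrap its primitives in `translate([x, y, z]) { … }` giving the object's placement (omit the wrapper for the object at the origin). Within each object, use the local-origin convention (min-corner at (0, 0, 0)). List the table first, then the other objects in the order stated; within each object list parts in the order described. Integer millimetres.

translate([0, 0, 668]) cube([1536, 939, 27]);
translate([51, 51, 0]) cylinder(h = 668, r = 22);
translate([1485, 51, 0]) cylinder(h = 668, r = 22);
translate([51, 888, 0]) cylinder(h = 668, r = 22);
translate([1485, 888, 0]) cylinder(h = 668, r = 22);
translate([590, -435, 0]) {
  translate([0, 0, 361]) cube([356, 355, 35]);
  cube([36, 36, 361]);
  translate([320, 0, 0]) cube([36, 36, 361]);
  translate([0, 319, 0]) cube([36, 36, 361]);
  translate([320, 319, 0]) cube([36, 36, 361]);
}
translate([590, 1019, 0]) {
  translate([0, 0, 361]) cube([356, 355, 35]);
  cube([36, 36, 361]);
  translate([320, 0, 0]) cube([36, 36, 361]);
  translate([0, 319, 0]) cube([36, 36, 361]);
  translate([320, 319, 0]) cube([36, 36, 361]);
}
translate([1616, 292, 0]) {
  translate([0, 0, 361]) cube([356, 355, 35]);
  cube([36, 36, 361]);
  translate([320, 0, 0]) cube([36, 36, 361]);
  translate([0, 319, 0]) cube([36, 36, 361]);
  translate([320, 319, 0]) cube([36, 36, 361]);
}
translate([388, 326, 695]) {
  cube([26, 276, 1075]);
  translate([635, 0, 0]) cube([26, 276, 1075]);
  translate([26, 0, 0]) cube([609, 276, 24]);
  translate([26, 0, 309]) cube([609, 276, 24]);
  translate([26, 0, 618]) cube([609, 276, 24]);
  translate([26, 0, 927]) cube([609, 276, 24]);
}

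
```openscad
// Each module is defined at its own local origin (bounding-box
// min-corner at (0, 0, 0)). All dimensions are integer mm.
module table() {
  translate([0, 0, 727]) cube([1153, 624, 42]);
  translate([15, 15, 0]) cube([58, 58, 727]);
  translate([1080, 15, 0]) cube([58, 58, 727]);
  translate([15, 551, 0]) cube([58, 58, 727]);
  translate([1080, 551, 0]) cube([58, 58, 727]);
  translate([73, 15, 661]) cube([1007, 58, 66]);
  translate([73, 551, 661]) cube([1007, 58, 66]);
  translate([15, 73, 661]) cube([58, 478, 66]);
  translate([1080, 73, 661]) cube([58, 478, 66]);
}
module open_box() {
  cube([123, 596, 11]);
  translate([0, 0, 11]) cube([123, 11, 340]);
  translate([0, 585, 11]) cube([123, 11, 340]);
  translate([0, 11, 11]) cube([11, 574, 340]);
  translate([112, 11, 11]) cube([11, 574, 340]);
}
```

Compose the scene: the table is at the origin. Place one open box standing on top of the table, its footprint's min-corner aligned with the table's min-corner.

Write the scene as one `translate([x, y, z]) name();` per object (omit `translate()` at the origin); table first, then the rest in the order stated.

table();
translate([0, 0, 769]) open_box();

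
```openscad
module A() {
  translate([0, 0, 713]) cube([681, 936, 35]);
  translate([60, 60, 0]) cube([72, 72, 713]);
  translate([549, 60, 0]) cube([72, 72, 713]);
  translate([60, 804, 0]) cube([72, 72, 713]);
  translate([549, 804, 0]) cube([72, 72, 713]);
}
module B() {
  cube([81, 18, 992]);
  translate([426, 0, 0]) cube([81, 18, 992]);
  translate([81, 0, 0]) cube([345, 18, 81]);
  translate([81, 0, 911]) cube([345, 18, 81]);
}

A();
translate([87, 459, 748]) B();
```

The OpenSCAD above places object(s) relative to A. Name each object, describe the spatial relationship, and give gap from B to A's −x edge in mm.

The picture frame's min-x is at 87; the table's min-x is 0; gap = 87 mm.

A is a table. B is a picture frame. The picture frame is on top of the table, centred. The gap from the picture frame to the table's −x edge is 87 mm.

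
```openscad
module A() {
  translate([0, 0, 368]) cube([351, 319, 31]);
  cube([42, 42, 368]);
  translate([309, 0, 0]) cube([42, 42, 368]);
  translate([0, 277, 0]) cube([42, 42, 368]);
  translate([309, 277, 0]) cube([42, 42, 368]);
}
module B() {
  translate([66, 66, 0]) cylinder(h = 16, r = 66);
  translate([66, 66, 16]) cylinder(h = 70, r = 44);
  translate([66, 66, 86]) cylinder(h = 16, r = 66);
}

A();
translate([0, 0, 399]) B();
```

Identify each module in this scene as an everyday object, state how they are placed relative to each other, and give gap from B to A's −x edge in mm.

The spool's min-x is at 0; the stool's min-x is 0; gap = 0 mm.

A is a stool. B is a spool. The spool is on top of the stool. The gap from the spool to the stool's −x edge is 0 mm.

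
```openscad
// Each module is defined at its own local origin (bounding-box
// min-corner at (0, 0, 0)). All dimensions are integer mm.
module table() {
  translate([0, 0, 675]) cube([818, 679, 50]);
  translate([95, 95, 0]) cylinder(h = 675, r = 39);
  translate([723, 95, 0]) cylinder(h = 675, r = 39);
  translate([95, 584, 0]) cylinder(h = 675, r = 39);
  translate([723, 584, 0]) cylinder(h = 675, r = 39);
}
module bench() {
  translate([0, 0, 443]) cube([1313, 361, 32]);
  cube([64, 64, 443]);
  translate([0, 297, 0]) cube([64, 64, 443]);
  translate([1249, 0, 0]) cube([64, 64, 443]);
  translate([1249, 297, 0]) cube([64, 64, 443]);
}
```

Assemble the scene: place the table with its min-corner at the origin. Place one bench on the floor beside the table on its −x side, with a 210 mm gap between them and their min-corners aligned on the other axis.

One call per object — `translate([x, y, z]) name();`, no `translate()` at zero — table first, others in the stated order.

table();
translate([-1523, 0, 0]) bench();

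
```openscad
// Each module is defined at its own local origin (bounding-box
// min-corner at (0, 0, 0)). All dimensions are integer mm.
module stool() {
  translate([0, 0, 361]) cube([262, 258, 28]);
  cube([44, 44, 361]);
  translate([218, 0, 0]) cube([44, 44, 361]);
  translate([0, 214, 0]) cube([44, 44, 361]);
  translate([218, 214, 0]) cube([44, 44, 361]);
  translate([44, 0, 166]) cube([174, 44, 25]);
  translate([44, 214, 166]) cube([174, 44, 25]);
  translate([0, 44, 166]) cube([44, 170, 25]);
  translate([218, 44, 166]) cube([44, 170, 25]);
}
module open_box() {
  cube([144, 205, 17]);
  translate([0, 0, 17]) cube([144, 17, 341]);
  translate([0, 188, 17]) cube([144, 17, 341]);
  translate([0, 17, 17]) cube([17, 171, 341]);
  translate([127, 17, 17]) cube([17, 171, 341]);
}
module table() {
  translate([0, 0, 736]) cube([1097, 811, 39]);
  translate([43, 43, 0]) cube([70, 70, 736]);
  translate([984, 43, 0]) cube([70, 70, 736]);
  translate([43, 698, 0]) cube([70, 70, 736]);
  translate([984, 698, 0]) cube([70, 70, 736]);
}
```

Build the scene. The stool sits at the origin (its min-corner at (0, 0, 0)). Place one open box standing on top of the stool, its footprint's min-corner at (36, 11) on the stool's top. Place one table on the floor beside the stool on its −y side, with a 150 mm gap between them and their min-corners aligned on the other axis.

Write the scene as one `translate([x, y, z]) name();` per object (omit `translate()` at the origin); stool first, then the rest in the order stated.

stool();
translate([36, 11, 389]) open_box();
translate([0, -961, 0]) table();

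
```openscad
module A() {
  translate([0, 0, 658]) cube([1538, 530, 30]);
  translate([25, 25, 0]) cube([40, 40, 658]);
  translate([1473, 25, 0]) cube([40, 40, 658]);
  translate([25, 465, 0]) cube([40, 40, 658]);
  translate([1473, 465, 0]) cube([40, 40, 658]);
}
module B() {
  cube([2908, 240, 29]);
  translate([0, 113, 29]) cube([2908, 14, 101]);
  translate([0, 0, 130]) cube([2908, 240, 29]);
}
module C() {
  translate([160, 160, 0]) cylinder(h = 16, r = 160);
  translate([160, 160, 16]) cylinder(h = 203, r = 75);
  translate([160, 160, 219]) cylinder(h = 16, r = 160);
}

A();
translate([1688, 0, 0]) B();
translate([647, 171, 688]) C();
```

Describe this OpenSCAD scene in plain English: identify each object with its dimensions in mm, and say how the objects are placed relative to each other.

A is a table: top 1538 mm (x) × 530 mm (y), 30 mm thick, upper face at z = 688 mm, on four 40×40 mm square legs, each inset 25 mm from the nearest pair of top edges, running from z = 0 to the bottom of the top.

B is an I-beam lying along x, 2908 mm long. Overall section height 159 mm. Two flanges 240 mm wide (y) and 29 mm thick, one on the floor and one at the top; a web 14 mm thick runs between them, centred on the flange width.

C is a spool: two coaxial disc flanges of radius 160 mm and thickness 16 mm, joined by a core cylinder of radius 75 mm and height 203 mm. The lower flange rests on z = 0 and the three cylinders share a vertical axis.

The I-beam is on the floor beside the table on its +x side. The spool is on top of the table.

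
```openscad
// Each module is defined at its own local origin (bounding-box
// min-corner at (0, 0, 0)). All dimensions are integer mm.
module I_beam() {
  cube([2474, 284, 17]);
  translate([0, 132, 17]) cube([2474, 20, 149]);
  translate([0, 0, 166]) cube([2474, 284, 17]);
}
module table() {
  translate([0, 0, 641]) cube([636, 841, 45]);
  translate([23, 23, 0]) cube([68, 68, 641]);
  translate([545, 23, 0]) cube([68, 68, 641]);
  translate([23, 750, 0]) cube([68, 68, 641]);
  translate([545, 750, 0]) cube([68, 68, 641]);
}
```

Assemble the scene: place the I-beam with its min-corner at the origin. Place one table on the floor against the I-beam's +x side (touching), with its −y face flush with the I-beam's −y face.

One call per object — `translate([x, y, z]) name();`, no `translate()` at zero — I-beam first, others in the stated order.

I_beam();
translate([2474, 0, 0]) table();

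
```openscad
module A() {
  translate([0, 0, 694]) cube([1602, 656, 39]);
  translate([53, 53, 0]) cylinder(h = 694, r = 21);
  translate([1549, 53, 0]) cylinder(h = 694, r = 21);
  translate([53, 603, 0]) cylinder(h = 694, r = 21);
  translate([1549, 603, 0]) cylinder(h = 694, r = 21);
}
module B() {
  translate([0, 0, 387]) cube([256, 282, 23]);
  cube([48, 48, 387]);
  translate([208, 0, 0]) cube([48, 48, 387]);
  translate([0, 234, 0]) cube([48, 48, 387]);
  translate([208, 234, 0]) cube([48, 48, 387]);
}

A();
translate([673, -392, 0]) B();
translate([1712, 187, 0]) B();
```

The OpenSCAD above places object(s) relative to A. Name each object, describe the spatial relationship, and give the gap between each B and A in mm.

A is a table. B is a stool. Two stools sit around the table at the −y, +x sides. The gap between each stool and the table is 110 mm.

Each stool's nearest face is 110 mm from the table's bounding box.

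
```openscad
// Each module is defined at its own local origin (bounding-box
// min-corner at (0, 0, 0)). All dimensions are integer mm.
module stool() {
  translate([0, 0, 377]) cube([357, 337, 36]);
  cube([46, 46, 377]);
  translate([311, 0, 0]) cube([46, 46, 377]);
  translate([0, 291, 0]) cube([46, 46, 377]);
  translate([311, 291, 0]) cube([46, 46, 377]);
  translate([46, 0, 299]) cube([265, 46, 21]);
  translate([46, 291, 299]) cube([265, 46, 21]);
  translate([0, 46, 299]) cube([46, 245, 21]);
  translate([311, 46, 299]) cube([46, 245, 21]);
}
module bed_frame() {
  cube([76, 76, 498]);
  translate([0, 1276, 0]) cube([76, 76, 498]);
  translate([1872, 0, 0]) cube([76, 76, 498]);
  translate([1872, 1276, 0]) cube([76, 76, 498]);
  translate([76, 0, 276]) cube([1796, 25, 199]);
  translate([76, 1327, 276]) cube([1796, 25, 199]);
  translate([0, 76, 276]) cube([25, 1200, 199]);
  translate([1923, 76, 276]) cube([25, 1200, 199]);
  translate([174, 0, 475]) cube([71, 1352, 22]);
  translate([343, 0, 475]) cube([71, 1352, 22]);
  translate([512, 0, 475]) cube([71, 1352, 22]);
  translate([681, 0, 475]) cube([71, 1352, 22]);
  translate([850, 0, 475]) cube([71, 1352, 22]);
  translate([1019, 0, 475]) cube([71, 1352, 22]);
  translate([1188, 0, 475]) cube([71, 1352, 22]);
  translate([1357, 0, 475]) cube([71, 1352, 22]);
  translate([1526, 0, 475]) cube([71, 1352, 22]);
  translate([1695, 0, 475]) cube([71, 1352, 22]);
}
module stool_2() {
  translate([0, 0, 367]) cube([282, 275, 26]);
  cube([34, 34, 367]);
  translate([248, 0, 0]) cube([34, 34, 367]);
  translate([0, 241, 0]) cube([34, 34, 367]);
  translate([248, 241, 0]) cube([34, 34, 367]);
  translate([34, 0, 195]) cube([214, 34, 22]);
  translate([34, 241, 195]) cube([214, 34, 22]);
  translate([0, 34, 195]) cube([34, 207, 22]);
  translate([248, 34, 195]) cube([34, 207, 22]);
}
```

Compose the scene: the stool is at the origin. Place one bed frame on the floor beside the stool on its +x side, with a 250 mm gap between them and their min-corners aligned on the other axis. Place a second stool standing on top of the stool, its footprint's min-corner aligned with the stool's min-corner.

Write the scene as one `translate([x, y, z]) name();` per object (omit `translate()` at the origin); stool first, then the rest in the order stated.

stool();
translate([607, 0, 0]) bed_frame();
translate([0, 0, 413]) stool_2();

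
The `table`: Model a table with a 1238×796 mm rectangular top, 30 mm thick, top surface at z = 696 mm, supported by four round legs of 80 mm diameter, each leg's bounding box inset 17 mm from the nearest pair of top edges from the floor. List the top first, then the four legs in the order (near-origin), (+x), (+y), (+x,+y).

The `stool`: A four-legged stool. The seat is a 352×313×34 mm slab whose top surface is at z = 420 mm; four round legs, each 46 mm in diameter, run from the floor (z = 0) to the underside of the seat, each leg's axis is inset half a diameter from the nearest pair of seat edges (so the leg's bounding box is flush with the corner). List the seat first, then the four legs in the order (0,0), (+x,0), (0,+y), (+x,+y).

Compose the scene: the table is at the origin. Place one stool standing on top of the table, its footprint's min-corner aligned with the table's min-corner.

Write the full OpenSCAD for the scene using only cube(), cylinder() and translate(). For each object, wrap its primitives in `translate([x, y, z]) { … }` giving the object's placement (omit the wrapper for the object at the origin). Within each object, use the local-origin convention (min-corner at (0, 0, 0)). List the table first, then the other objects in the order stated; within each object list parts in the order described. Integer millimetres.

translate([0, 0, 666]) cube([1238, 796, 30]);
translate([57, 57, 0]) cylinder(h = 666, r = 40);
translate([1181, 57, 0]) cylinder(h = 666, r = 40);
translate([57, 739, 0]) cylinder(h = 666, r = 40);
translate([1181, 739, 0]) cylinder(h = 666, r = 40);
translate([0, 0, 696]) {
  translate([0, 0, 386]) cube([352, 313, 34]);
  translate([23, 23, 0]) cylinder(h = 386, r = 23);
  translate([329, 23, 0]) cylinder(h = 386, r = 23);
  translate([23, 290, 0]) cylinder(h = 386, r = 23);
  translate([329, 290, 0]) cylinder(h = 386, r = 23);
}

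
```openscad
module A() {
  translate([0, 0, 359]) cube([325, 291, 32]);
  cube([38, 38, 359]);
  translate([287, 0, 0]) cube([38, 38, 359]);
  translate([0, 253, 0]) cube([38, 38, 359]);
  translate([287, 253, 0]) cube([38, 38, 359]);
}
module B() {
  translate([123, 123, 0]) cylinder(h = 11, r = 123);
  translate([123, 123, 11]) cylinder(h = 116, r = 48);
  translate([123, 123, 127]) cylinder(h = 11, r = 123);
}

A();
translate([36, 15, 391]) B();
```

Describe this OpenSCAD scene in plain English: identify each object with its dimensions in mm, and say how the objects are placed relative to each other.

A is a simple wooden stool: a rectangular seat 325 mm (x) by 291 mm (y), 32 mm thick, top face at z = 391 mm, on four square legs, each 38×38 mm in cross-section. The legs rest on z = 0, each flush with a corner of the seat.

B is a spool: two coaxial disc flanges of radius 123 mm and thickness 11 mm, joined by a core cylinder of radius 48 mm and height 116 mm. The lower flange rests on z = 0 and the three cylinders share a vertical axis.

The spool is on top of the stool.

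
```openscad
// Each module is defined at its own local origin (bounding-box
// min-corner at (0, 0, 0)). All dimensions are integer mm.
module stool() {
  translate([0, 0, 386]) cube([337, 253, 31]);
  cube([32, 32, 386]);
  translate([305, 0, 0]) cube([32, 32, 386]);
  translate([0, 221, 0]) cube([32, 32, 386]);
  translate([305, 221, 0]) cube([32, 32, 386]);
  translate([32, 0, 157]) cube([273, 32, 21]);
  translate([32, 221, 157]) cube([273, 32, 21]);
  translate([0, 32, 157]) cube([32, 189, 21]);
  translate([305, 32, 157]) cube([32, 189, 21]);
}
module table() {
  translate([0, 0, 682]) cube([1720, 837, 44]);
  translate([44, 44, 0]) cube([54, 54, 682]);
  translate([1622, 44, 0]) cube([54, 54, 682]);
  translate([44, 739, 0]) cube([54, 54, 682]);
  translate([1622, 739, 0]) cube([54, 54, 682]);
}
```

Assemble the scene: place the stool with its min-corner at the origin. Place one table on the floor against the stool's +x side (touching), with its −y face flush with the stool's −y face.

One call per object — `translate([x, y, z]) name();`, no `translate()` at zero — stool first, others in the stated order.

stool();
translate([337, 0, 0]) table();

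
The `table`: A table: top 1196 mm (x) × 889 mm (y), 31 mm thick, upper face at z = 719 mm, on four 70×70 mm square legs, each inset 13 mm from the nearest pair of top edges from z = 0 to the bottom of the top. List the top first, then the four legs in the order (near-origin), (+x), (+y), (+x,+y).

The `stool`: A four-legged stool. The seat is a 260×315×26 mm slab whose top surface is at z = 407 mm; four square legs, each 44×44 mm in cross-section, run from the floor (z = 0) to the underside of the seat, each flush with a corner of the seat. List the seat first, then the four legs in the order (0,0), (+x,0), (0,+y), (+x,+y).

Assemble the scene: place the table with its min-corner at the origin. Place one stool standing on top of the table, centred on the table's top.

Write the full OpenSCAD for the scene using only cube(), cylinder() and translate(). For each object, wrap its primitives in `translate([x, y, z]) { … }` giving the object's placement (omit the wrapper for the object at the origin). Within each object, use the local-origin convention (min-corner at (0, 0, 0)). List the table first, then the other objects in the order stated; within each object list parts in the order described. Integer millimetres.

translate([0, 0, 688]) cube([1196, 889, 31]);
translate([13, 13, 0]) cube([70, 70, 688]);
translate([1113, 13, 0]) cube([70, 70, 688]);
translate([13, 806, 0]) cube([70, 70, 688]);
translate([1113, 806, 0]) cube([70, 70, 688]);
translate([468, 287, 719]) {
  translate([0, 0, 381]) cube([260, 315, 26]);
  cube([44, 44, 381]);
  translate([216, 0, 0]) cube([44, 44, 381]);
  translate([0, 271, 0]) cube([44, 44, 381]);
  translate([216, 271, 0]) cube([44, 44, 381]);
}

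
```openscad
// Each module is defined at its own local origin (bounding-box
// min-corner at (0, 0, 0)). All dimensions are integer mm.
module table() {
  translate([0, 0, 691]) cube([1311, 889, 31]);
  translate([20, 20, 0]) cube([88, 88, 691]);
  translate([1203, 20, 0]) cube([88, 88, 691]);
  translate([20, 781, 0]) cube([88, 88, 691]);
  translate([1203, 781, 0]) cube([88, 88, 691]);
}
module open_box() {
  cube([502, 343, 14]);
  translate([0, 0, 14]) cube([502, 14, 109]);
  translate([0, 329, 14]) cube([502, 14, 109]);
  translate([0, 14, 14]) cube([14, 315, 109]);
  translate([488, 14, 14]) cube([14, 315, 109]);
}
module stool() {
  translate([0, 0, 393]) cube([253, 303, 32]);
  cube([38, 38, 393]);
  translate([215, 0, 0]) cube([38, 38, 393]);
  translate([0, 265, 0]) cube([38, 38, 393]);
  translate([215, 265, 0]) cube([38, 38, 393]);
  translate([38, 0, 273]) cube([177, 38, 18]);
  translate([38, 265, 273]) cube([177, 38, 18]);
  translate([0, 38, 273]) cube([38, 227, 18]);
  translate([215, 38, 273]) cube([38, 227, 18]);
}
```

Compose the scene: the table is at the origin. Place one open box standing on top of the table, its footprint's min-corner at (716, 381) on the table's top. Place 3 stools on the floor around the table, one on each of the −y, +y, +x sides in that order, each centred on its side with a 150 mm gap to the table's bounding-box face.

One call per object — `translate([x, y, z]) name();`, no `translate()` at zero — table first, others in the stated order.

table();
translate([716, 381, 722]) open_box();
translate([529, -453, 0]) stool();
translate([529, 1039, 0]) stool();
translate([1461, 293, 0]) stool();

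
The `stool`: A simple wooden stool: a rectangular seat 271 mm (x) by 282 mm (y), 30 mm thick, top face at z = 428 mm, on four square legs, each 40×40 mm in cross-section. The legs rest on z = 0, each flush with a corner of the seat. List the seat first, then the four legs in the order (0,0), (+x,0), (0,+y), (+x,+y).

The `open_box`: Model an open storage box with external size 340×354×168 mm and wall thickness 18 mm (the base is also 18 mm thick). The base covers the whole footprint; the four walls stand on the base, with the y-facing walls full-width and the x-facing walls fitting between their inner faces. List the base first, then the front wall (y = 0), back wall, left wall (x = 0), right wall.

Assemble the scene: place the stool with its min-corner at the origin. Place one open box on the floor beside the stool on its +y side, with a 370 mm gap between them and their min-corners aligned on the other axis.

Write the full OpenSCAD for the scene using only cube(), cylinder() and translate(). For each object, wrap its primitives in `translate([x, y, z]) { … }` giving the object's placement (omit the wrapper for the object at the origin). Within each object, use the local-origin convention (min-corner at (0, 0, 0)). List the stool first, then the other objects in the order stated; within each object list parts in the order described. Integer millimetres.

translate([0, 0, 398]) cube([271, 282, 30]);
cube([40, 40, 398]);
translate([231, 0, 0]) cube([40, 40, 398]);
translate([0, 242, 0]) cube([40, 40, 398]);
translate([231, 242, 0]) cube([40, 40, 398]);
translate([0, 652, 0]) {
  cube([340, 354, 18]);
  translate([0, 0, 18]) cube([340, 18, 150]);
  translate([0, 336, 18]) cube([340, 18, 150]);
  translate([0, 18, 18]) cube([18, 318, 150]);
  translate([322, 18, 18]) cube([18, 318, 150]);
}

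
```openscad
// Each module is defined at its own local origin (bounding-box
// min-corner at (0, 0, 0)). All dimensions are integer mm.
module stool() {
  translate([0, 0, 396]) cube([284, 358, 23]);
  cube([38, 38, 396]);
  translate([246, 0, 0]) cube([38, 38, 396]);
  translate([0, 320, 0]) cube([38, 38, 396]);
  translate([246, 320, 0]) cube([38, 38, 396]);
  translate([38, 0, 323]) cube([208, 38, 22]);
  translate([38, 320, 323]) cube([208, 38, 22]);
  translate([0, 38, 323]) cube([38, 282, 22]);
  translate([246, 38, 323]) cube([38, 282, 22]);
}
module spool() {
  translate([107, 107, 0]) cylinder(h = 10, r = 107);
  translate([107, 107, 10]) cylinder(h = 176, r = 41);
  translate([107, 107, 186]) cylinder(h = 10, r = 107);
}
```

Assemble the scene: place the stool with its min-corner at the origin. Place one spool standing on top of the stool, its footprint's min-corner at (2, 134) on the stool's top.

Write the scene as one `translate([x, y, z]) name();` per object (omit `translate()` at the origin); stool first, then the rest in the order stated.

stool();
translate([2, 134, 419]) spool();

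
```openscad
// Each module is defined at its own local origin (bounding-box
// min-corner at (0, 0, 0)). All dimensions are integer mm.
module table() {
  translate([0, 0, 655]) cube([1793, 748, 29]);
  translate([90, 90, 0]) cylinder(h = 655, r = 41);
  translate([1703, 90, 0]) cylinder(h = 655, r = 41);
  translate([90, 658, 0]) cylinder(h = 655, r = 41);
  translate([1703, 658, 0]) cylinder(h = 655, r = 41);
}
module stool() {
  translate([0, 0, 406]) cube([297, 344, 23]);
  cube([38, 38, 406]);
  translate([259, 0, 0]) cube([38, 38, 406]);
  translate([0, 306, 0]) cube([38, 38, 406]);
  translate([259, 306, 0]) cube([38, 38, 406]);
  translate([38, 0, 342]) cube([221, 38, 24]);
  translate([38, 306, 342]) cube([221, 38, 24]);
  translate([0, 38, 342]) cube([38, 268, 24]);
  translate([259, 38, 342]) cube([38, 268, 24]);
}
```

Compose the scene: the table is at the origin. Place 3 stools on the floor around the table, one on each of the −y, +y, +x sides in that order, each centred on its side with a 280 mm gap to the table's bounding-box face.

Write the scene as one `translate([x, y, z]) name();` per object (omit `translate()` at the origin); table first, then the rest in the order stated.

table();
translate([748, -624, 0]) stool();
translate([748, 1028, 0]) stool();
translate([2073, 202, 0]) stool();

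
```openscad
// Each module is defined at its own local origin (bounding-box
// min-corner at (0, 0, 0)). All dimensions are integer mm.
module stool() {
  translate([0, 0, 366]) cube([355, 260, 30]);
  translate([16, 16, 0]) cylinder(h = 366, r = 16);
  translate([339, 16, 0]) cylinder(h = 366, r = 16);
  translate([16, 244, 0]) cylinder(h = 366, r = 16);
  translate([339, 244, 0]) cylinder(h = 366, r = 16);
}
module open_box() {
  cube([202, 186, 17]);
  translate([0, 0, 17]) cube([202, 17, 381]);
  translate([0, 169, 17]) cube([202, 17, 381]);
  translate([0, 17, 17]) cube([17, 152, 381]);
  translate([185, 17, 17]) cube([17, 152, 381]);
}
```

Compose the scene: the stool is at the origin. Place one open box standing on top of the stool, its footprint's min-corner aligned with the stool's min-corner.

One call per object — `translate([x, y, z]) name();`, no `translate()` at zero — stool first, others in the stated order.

stool();
translate([0, 0, 396]) open_box();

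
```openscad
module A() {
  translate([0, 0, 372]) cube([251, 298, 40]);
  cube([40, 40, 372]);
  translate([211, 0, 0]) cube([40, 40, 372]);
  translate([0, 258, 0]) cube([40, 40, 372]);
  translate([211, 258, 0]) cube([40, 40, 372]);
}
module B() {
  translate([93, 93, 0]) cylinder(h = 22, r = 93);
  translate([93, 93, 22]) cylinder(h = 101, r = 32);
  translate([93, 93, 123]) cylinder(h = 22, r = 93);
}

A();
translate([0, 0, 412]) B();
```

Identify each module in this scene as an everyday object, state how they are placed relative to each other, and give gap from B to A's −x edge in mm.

The spool's min-x is at 0; the stool's min-x is 0; gap = 0 mm.

A is a stool. B is a spool. The spool is on top of the stool. The gap from the spool to the stool's −x edge is 0 mm.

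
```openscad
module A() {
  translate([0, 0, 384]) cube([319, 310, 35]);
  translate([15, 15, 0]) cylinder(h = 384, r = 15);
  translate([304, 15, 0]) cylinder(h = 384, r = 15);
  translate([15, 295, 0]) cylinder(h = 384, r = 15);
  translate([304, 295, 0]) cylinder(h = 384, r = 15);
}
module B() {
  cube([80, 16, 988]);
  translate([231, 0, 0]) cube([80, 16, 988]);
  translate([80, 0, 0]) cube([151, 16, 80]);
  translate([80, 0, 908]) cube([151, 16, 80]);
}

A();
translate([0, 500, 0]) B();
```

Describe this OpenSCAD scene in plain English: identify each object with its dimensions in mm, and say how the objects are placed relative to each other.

A is a four-legged stool. The seat is 319×310 mm, 35 mm thick, top at z = 419 mm. It stands on four round legs, each 30 mm in diameter, from z = 0 to the seat underside, each leg's axis is inset half a diameter from the nearest pair of seat edges (so the leg's bounding box is flush with the corner).

B is a picture frame with a 151×828 mm rectangular opening (x by z) and a uniform 80 mm border on every side. Frame depth is 16 mm along y. It is built from two vertical stiles running the full outside height and two horizontal rails spanning the gap between the stiles.

The picture frame is on the floor beside the stool on its +y side.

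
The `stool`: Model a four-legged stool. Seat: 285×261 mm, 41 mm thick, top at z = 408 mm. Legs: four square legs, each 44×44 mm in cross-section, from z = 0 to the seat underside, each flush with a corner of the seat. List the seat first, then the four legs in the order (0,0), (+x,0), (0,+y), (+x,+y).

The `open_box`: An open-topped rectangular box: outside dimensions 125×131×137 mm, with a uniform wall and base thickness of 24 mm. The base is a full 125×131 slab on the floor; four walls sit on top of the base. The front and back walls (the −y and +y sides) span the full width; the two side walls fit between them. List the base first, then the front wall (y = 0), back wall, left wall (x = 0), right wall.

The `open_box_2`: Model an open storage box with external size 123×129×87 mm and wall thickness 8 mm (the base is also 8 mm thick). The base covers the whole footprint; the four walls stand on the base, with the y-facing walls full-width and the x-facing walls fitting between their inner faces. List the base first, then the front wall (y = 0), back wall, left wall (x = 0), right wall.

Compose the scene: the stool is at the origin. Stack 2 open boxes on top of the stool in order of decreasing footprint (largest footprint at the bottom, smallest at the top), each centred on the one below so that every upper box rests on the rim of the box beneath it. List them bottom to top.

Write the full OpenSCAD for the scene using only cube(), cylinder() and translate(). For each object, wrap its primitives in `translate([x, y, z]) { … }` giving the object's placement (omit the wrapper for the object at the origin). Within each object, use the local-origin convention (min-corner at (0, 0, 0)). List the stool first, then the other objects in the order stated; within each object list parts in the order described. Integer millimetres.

translate([0, 0, 367]) cube([285, 261, 41]);
cube([44, 44, 367]);
translate([241, 0, 0]) cube([44, 44, 367]);
translate([0, 217, 0]) cube([44, 44, 367]);
translate([241, 217, 0]) cube([44, 44, 367]);
translate([80, 65, 408]) {
  cube([125, 131, 24]);
  translate([0, 0, 24]) cube([125, 24, 113]);
  translate([0, 107, 24]) cube([125, 24, 113]);
  translate([0, 24, 24]) cube([24, 83, 113]);
  translate([101, 24, 24]) cube([24, 83, 113]);
}
translate([81, 66, 545]) {
  cube([123, 129, 8]);
  translate([0, 0, 8]) cube([123, 8, 79]);
  translate([0, 121, 8]) cube([123, 8, 79]);
  translate([0, 8, 8]) cube([8, 113, 79]);
  translate([115, 8, 8]) cube([8, 113, 79]);
}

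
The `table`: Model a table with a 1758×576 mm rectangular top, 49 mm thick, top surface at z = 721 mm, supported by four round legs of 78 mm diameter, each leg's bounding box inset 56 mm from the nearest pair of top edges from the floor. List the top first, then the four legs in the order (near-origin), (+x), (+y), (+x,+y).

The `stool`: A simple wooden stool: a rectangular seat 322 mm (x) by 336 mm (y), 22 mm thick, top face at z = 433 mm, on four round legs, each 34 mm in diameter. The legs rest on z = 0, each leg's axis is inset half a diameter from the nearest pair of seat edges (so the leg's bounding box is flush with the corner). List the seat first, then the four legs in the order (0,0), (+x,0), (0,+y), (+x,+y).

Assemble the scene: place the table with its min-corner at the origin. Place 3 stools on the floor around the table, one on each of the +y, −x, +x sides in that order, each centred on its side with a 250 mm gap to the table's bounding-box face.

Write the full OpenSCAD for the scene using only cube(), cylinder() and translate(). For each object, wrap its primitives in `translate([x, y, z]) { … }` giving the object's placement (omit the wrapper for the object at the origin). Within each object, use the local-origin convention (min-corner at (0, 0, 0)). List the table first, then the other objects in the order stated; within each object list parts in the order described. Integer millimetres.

translate([0, 0, 672]) cube([1758, 576, 49]);
translate([95, 95, 0]) cylinder(h = 672, r = 39);
translate([1663, 95, 0]) cylinder(h = 672, r = 39);
translate([95, 481, 0]) cylinder(h = 672, r = 39);
translate([1663, 481, 0]) cylinder(h = 672, r = 39);
translate([718, 826, 0]) {
  translate([0, 0, 411]) cube([322, 336, 22]);
  translate([17, 17, 0]) cylinder(h = 411, r = 17);
  translate([305, 17, 0]) cylinder(h = 411, r = 17);
  translate([17, 319, 0]) cylinder(h = 411, r = 17);
  translate([305, 319, 0]) cylinder(h = 411, r = 17);
}
translate([-572, 120, 0]) {
  translate([0, 0, 411]) cube([322, 336, 22]);
  translate([17, 17, 0]) cylinder(h = 411, r = 17);
  translate([305, 17, 0]) cylinder(h = 411, r = 17);
  translate([17, 319, 0]) cylinder(h = 411, r = 17);
  translate([305, 319, 0]) cylinder(h = 411, r = 17);
}
translate([2008, 120, 0]) {
  translate([0, 0, 411]) cube([322, 336, 22]);
  translate([17, 17, 0]) cylinder(h = 411, r = 17);
  translate([305, 17, 0]) cylinder(h = 411, r = 17);
  translate([17, 319, 0]) cylinder(h = 411, r = 17);
  translate([305, 319, 0]) cylinder(h = 411, r = 17);
}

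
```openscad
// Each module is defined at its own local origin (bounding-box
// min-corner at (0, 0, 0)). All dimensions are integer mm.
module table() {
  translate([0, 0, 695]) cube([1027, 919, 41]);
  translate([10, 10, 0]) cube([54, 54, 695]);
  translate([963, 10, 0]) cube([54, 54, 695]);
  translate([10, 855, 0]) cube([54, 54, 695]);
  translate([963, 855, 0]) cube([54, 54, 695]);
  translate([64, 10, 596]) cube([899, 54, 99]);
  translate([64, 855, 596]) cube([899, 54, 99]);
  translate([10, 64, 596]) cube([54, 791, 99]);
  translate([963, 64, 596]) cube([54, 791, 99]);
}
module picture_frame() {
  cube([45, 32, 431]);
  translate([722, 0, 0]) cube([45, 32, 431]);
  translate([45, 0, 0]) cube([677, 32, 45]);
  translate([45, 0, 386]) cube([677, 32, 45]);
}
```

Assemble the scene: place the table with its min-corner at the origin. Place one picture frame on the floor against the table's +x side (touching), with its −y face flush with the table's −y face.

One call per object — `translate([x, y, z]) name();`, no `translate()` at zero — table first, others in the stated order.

table();
translate([1027, 0, 0]) picture_frame();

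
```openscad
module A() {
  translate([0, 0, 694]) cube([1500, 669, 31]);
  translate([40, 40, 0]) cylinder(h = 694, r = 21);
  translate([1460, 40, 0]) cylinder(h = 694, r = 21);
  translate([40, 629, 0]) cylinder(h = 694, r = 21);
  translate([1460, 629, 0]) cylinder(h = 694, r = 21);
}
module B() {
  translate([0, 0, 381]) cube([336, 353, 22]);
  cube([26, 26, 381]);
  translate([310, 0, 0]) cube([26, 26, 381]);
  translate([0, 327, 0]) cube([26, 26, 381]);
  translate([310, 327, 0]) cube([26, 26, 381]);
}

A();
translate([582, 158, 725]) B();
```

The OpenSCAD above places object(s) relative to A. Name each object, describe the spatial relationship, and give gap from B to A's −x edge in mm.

The stool's min-x is at 582; the table's min-x is 0; gap = 582 mm.

A is a table. B is a stool. The stool is on top of the table, centred. The gap from the stool to the table's −x edge is 582 mm.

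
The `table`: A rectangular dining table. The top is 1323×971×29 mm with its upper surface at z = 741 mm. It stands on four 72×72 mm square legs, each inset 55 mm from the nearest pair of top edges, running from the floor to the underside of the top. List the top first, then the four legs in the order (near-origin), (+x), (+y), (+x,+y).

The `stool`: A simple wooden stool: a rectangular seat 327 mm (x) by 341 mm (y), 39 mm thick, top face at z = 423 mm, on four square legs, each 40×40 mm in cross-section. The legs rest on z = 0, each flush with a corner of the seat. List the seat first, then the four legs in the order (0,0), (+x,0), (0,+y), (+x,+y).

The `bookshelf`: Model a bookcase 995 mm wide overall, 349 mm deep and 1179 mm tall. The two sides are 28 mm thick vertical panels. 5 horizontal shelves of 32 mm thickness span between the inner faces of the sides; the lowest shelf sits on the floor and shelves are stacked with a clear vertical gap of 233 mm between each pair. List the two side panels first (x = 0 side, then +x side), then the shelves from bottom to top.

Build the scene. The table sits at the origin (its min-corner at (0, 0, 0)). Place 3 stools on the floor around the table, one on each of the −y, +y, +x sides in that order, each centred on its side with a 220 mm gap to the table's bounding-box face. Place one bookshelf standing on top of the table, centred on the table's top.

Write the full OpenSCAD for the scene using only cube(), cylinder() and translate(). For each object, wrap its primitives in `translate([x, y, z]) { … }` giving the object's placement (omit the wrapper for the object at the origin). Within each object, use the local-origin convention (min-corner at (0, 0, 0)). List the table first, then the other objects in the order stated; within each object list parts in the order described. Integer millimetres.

translate([0, 0, 712]) cube([1323, 971, 29]);
translate([55, 55, 0]) cube([72, 72, 712]);
translate([1196, 55, 0]) cube([72, 72, 712]);
translate([55, 844, 0]) cube([72, 72, 712]);
translate([1196, 844, 0]) cube([72, 72, 712]);
translate([498, -561, 0]) {
  translate([0, 0, 384]) cube([327, 341, 39]);
  cube([40, 40, 384]);
  translate([287, 0, 0]) cube([40, 40, 384]);
  translate([0, 301, 0]) cube([40, 40, 384]);
  translate([287, 301, 0]) cube([40, 40, 384]);
}
translate([498, 1191, 0]) {
  translate([0, 0, 384]) cube([327, 341, 39]);
  cube([40, 40, 384]);
  translate([287, 0, 0]) cube([40, 40, 384]);
  translate([0, 301, 0]) cube([40, 40, 384]);
  translate([287, 301, 0]) cube([40, 40, 384]);
}
translate([1543, 315, 0]) {
  translate([0, 0, 384]) cube([327, 341, 39]);
  cube([40, 40, 384]);
  translate([287, 0, 0]) cube([40, 40, 384]);
  translate([0, 301, 0]) cube([40, 40, 384]);
  translate([287, 301, 0]) cube([40, 40, 384]);
}
translate([164, 311, 741]) {
  cube([28, 349, 1179]);
  translate([967, 0, 0]) cube([28, 349, 1179]);
  translate([28, 0, 0]) cube([939, 349, 32]);
  translate([28, 0, 265]) cube([939, 349, 32]);
  translate([28, 0, 530]) cube([939, 349, 32]);
  translate([28, 0, 795]) cube([939, 349, 32]);
  translate([28, 0, 1060]) cube([939, 349, 32]);
}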